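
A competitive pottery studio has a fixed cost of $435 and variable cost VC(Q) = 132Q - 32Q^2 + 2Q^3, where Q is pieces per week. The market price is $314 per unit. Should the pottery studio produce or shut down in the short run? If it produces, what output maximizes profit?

Produce at Q = 13

Strip out fixed cost: VC = 132Q - 32Q^2 + 2Q^3. Then AVC = 132 - 32Q + 2Q^2 and MC = 132 - 64Q + 6Q^2.
The AVC parabola has its vertex at Q = 32/4 = 8, where AVC = 132 - 32·8 + 2·8^2 = $4.
P = $314 exceeds min AVC = $4, so the firm stays open.
Set P = MC: 314 = 132 - 64Q + 6Q^2 → -182 - 64Q + 6Q^2 = 0. The roots are Q = -7/3 and Q = 13; the profit-maximizing output is on the rising part of MC, so Q* = 13.
Check: AVC at Q = 13 is $54 ≤ P, so revenue covers variable cost.
Profit = P·Q − TC = 314·13 − 1137 = $2945.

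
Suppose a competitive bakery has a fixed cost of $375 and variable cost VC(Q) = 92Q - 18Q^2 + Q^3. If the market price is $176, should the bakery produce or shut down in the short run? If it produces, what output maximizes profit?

Produce at Q = 14

From TC, MC = TC'(Q) = 92 - 36Q + 3Q^2 and AVC = VC/Q = 92 - 18Q + Q^2.
AVC hits its minimum where MC = AVC, at Q = 9, giving min AVC = 92 - 18·9 + 9^2 = $11.
P = $176 exceeds min AVC = $11, so the firm stays open.
Set P = MC: 176 = 92 - 36Q + 3Q^2 → -84 - 36Q + 3Q^2 = 0. The roots are Q = -2 and Q = 14; the profit-maximizing output is on the rising part of MC, so Q* = 14.
Check: AVC at Q = 14 is $36 ≤ P, so revenue covers variable cost.
Profit = P·Q − TC = 176·14 − 879 = $1585.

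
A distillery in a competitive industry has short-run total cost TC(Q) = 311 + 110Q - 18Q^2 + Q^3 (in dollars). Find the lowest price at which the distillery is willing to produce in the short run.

Short-run supply begins at min AVC. From VC = 110Q - 18Q^2 + Q^3, AVC = 110 - 18Q + Q^2.
dAVC/dQ = -18 + 2Q = 0 gives Q = 9. min AVC = 110 - 18·9 + 9^2 = 29.
So the shutdown price is $29.

$29 per unit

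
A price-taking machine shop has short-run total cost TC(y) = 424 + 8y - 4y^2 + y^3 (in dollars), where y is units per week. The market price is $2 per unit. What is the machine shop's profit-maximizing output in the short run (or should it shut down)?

Strip out fixed cost: VC = 8y - 4y^2 + y^3. Then AVC = 8 - 4y + y^2 and MC = 8 - 8y + 3y^2.
The AVC parabola has its vertex at y = 4/2 = 2, where AVC = 8 - 4·2 + 2^2 = $4.
With P < min AVC ($2 < $4), every unit sold adds to the loss.
The firm minimizes its loss by shutting down and losing only its fixed cost of $424.

Shut down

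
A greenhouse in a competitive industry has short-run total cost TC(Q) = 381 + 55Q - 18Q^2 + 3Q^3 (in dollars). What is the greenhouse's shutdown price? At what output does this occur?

$28 per unit, at Q = 3

The shutdown price is the minimum of AVC. VC = 55Q - 18Q^2 + 3Q^3, so AVC = 55 - 18Q + 3Q^2.
dAVC/dQ = -18 + 6Q = 0 gives Q = 3. min AVC = 55 - 18·3 + 3·3^2 = 28.
So the shutdown price is $28.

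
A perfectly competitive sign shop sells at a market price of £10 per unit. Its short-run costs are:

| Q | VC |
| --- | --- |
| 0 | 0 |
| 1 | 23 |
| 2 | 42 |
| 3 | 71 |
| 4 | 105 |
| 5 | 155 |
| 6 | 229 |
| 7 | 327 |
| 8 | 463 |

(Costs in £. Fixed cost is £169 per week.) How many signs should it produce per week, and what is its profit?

Compute π = P·Q − TC at each output: Q=0: -169; Q=1: -182; Q=2: -191; Q=3: -210; Q=4: -234; Q=5: -274; Q=6: -338; Q=7: -426; Q=8: -552.
Profit is highest at Q = 0. Equivalently, the lowest AVC in the table is 42/2 ≈ £21 at Q = 2, and P = £10 falls below it — price never covers variable cost, so the firm shuts down and loses only its fixed cost.

Q = 0 (shut down); profit = -£169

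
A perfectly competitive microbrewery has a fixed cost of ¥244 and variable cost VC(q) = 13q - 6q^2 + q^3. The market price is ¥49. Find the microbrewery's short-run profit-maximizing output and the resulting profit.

AVC = 13 - 6q + q^2; min AVC = ¥4 at q = 3. Since P = ¥49 ≥ min AVC, the firm produces.
With MC = 13 - 12q + 3q^2, P = MC on the upward-sloping part at q* = 6.
TR = 49·6 = 294. TC = 244 + 78 = 322. Profit = 294 − 322 = -¥28.
Shutting down would mean losing the fixed cost of ¥244, so operating at a loss of ¥28 is better by ¥216.

Profit = -¥28 at q = 6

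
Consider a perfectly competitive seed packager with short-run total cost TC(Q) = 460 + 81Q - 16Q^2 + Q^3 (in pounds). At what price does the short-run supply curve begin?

£17 per unit

The shutdown price is the minimum of AVC. VC = 81Q - 16Q^2 + Q^3, so AVC = 81 - 16Q + Q^2.
At the minimum of AVC, MC = AVC. MC = 81 - 32Q + 3Q^2; setting MC = AVC gives 2Q^2 - 16Q = 0, so Q = 8. min AVC = 17.
For P < £17 the firm produces nothing.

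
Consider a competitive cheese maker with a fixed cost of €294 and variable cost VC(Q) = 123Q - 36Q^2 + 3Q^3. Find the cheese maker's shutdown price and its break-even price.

Shutdown price = min AVC. AVC = 123 - 36Q + 3Q^2, with vertex at Q = 6 and minimum €15.
ATC = 294/Q + 123 - 36Q + 3Q^2. Setting dATC/dQ = −294/Q^2 − 36 + 6Q = 0 gives Q = 7 (since 6·7^3 − 36·7^2 = 294).
min ATC = 294/7 + 123 − 36·7 + 3·7^2 = €60. That is the break-even price.
Between these two prices the firm operates at a loss; above €60 it earns a profit.

Shutdown price = €15; break-even price = €60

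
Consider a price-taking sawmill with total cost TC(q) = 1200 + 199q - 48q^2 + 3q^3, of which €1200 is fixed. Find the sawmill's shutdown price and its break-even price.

Shutdown price = €7; break-even price = €139

AVC = 199 - 48q + 3q^2; minimized at q = 8, giving min AVC = €7. That is the shutdown price.
ATC = 1200/q + 199 - 48q + 3q^2. Setting dATC/dq = −1200/q^2 − 48 + 6q = 0 gives q = 10 (since 6·10^3 − 48·10^2 = 1200).
min ATC = 1200/10 + 199 − 48·10 + 3·10^2 = €139. That is the break-even price.
Between these two prices the firm operates at a loss; above €139 it earns a profit.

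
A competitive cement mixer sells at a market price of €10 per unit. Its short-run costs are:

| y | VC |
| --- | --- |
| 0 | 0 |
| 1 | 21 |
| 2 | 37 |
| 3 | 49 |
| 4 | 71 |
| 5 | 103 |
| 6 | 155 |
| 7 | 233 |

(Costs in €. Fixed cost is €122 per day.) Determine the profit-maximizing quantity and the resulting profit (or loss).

Tabulate TR − TC: y=0: -122; y=1: -133; y=2: -139; y=3: -141; y=4: -153; y=5: -175; y=6: -217; y=7: -285.
Profit is highest at y = 0. Equivalently, the lowest AVC in the table is 49/3 ≈ €16.33 at y = 3, and P = €10 falls below it — price never covers variable cost, so the firm shuts down and loses only its fixed cost.

y = 0 (shut down); profit = -€122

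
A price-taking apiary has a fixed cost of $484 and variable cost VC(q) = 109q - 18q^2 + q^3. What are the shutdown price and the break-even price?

Shutdown price = min AVC. AVC = 109 - 18q + q^2, with vertex at q = 9 and minimum $28.
ATC = 484/q + 109 - 18q + q^2. Setting dATC/dq = −484/q^2 − 18 + 2q = 0 gives q = 11 (since 2·11^3 − 18·11^2 = 484).
min ATC = 484/11 + 109 − 18·11 + 11^2 = $76. That is the break-even price.
Between these two prices the firm operates at a loss; above $76 it earns a profit.

Shutdown price = $28; break-even price = $76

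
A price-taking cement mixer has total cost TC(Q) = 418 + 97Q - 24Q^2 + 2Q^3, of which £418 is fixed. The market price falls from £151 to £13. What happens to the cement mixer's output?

MC = 97 - 48Q + 6Q^2; the shutdown threshold is min AVC = £25 (at Q = 6).
With P = £151 above the shutdown price, P = MC gives Q = 9.
At P = £13 < min AVC = £25, price no longer covers variable cost at any output, so the firm shuts down: Q = 0.

Output falls from 9 to 0 (the firm shuts down)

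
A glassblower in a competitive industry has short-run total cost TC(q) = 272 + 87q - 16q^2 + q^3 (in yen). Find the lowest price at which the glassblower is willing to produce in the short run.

The firm shuts down when price falls below the minimum of average variable cost. AVC = VC/q = 87 - 16q + q^2.
At the minimum of AVC, MC = AVC. MC = 87 - 32q + 3q^2; setting MC = AVC gives 2q^2 - 16q = 0, so q = 8. min AVC = 23.
So the shutdown price is ¥23.

¥23 per unit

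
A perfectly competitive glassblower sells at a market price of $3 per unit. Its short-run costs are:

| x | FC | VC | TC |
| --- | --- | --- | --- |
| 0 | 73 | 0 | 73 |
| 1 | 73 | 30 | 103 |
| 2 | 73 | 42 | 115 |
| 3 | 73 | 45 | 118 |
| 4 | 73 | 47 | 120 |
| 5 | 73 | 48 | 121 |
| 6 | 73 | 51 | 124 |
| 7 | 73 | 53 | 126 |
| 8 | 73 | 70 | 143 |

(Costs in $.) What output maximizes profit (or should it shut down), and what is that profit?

Compute π = P·x − TC at each output: x=0: -73; x=1: -100; x=2: -109; x=3: -109; x=4: -108; x=5: -106; x=6: -106; x=7: -105; x=8: -119.
Profit is highest at x = 0. Equivalently, the lowest AVC in the table is 53/7 ≈ $7.57 at x = 7, and P = $3 falls below it — price never covers variable cost, so the firm shuts down and loses only its fixed cost.

x = 0 (shut down); profit = -$73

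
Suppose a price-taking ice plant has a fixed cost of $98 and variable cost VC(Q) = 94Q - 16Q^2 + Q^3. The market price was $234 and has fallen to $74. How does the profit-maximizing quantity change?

Output falls from 14 to 10

AVC = 94 - 16Q + Q^2, minimized at Q = 8 where min AVC = $30. MC = 94 - 32Q + 3Q^2.
At P = $234 ≥ min AVC, set P = MC on the rising branch: Q = 14.
At P = $74 ≥ min AVC, set P = MC: Q = 10. The firm stays open but cuts output.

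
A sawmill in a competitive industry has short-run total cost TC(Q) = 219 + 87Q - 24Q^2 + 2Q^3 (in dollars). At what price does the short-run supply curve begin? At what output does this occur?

The shutdown price is the minimum of AVC. VC = 87Q - 24Q^2 + 2Q^3, so AVC = 87 - 24Q + 2Q^2.
At the minimum of AVC, MC = AVC. MC = 87 - 48Q + 6Q^2; setting MC = AVC gives 4Q^2 - 24Q = 0, so Q = 6. min AVC = 15.
For P < $15 the firm produces nothing.

$15 per unit, at Q = 6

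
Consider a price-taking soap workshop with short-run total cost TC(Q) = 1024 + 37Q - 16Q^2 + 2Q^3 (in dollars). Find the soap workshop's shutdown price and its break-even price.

Shutdown price = min AVC. AVC = 37 - 16Q + 2Q^2, with vertex at Q = 4 and minimum $5.
ATC = 1024/Q + 37 - 16Q + 2Q^2. Setting dATC/dQ = −1024/Q^2 − 16 + 4Q = 0 gives Q = 8 (since 4·8^3 − 16·8^2 = 1024).
min ATC = 1024/8 + 37 − 16·8 + 2·8^2 = $165. That is the break-even price.
For $5 ≤ P < $165 the firm produces at a loss; below $5 it shuts down.

Shutdown price = $5; break-even price = $165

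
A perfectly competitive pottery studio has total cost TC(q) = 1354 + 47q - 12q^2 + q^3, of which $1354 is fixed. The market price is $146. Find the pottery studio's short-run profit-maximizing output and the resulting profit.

AVC = 47 - 12q + q^2; min AVC = $11 at q = 6. Since P = $146 ≥ min AVC, the firm produces.
With MC = 47 - 24q + 3q^2, P = MC on the upward-sloping part at q* = 11.
TR = 146·11 = 1606. TC = 1354 + 396 = 1750. Profit = 1606 − 1750 = -$144.
By producing, the firm covers all variable cost plus $1210 of fixed cost; shutting down would lose the full $1354.

Profit = -$144 at q = 11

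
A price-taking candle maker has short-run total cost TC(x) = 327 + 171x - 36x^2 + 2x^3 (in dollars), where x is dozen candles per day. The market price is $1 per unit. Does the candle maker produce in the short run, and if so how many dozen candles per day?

Strip out fixed cost: VC = 171x - 36x^2 + 2x^3. Then AVC = 171 - 36x + 2x^2 and MC = 171 - 72x + 6x^2.
The AVC parabola has its vertex at x = 36/4 = 9, where AVC = 171 - 36·9 + 2·9^2 = $9.
Since P = $1 < min AVC = $9, price fails to cover variable cost at any output.
The firm minimizes its loss by shutting down and losing only its fixed cost of $327.

Shut down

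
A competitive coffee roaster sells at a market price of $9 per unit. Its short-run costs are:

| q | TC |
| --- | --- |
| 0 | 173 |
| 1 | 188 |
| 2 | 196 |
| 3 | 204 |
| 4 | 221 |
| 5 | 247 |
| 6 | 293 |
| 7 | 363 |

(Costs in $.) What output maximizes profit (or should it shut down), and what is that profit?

Tabulate TR − TC: q=0: -173; q=1: -179; q=2: -178; q=3: -177; q=4: -185; q=5: -202; q=6: -239; q=7: -300.
Profit is highest at q = 0. Equivalently, the lowest AVC in the table is 31/3 ≈ $10.33 at q = 3, and P = $9 falls below it — price never covers variable cost, so the firm shuts down and loses only its fixed cost.

q = 0 (shut down); profit = -$173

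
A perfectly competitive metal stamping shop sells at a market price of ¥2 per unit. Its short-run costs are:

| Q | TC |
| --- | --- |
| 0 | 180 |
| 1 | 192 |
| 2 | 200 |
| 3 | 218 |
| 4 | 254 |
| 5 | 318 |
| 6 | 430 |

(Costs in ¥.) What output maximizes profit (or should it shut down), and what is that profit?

Q = 0 (shut down); profit = -¥180

Compute π = P·Q − TC at each output: Q=0: -180; Q=1: -190; Q=2: -196; Q=3: -212; Q=4: -246; Q=5: -308; Q=6: -418.
Profit is highest at Q = 0. Equivalently, the lowest AVC in the table is 20/2 ≈ ¥10 at Q = 2, and P = ¥2 falls below it — price never covers variable cost, so the firm shuts down and loses only its fixed cost.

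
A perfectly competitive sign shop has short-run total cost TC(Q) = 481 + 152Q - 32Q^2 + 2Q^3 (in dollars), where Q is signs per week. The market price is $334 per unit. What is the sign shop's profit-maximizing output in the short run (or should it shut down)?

From TC, MC = TC'(Q) = 152 - 64Q + 6Q^2 and AVC = VC/Q = 152 - 32Q + 2Q^2.
The AVC parabola has its vertex at Q = 32/4 = 8, where AVC = 152 - 32·8 + 2·8^2 = $24.
Because $334 ≥ $24, revenue can cover variable cost; the firm operates.
P = MC gives -182 - 64Q + 6Q^2 = 0, with roots -7/3 and 13. Take the larger (rising MC): Q* = 13.
Check: AVC at Q = 13 is $74 ≤ P, so revenue covers variable cost.
Profit = P·Q − TC = 334·13 − 1443 = $2899.

Produce at Q = 13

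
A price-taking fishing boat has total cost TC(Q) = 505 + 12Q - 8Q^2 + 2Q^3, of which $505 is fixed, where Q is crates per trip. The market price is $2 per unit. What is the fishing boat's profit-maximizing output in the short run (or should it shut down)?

Strip out fixed cost: VC = 12Q - 8Q^2 + 2Q^3. Then AVC = 12 - 8Q + 2Q^2 and MC = 12 - 16Q + 6Q^2.
AVC is minimized where dAVC/dQ = -8 + 4Q = 0, at Q = 2; min AVC = 12 - 8·2 + 2·2^2 = $4.
Since P = $2 < min AVC = $4, price fails to cover variable cost at any output.
Shutting down limits the loss to fixed cost, $505.

Shut down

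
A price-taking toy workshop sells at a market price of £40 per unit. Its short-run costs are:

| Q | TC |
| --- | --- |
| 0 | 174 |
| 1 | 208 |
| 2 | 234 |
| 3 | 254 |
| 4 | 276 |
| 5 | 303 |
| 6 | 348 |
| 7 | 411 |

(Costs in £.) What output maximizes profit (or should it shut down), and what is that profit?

Compute π = P·Q − TC at each output: Q=0: -174; Q=1: -168; Q=2: -154; Q=3: -134; Q=4: -116; Q=5: -103; Q=6: -108; Q=7: -131.
Profit is maximized at Q = 5. AVC there is 129/5 = £25.80 ≤ P, so producing beats shutting down (which would give -£174).

Q = 5; profit = -£103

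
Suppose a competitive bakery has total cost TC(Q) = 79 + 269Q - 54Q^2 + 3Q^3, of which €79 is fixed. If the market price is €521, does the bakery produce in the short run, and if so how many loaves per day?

Produce at Q = 14

From TC, MC = TC'(Q) = 269 - 108Q + 9Q^2 and AVC = VC/Q = 269 - 54Q + 3Q^2.
The AVC parabola has its vertex at Q = 54/6 = 9, where AVC = 269 - 54·9 + 3·9^2 = €26.
Since P = €521 ≥ min AVC = €26, price covers variable cost and the firm should produce.
Solving P = MC: -252 - 108Q + 9Q^2 = 0 ⇒ Q = -2 or 14. On the upward-sloping branch, Q* = 14.
Check: AVC at Q = 14 is €101 ≤ P, so revenue covers variable cost.
Profit = P·Q − TC = 521·14 − 1493 = €5801.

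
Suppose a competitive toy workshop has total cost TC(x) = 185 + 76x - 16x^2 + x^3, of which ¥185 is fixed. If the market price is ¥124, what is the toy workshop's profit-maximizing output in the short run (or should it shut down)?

Produce at x = 12

Strip out fixed cost: VC = 76x - 16x^2 + x^3. Then AVC = 76 - 16x + x^2 and MC = 76 - 32x + 3x^2.
AVC is minimized where dAVC/dx = -16 + 2x = 0, at x = 8; min AVC = 76 - 16·8 + 8^2 = ¥12.
P = ¥124 exceeds min AVC = ¥12, so the firm stays open.
Solving P = MC: -48 - 32x + 3x^2 = 0 ⇒ x = -4/3 or 12. On the upward-sloping branch, x* = 12.
Check: AVC at x = 12 is ¥28 ≤ P, so revenue covers variable cost.
Profit = P·x − TC = 124·12 − 521 = ¥967.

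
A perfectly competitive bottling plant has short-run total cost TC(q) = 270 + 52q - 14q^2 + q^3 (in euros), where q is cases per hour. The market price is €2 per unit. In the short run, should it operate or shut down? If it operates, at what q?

Shut down

From TC, MC = TC'(q) = 52 - 28q + 3q^2 and AVC = VC/q = 52 - 14q + q^2.
AVC is minimized where dAVC/dq = -14 + 2q = 0, at q = 7; min AVC = 52 - 14·7 + 7^2 = €3.
Since P = €2 < min AVC = €3, price fails to cover variable cost at any output.
Shutting down limits the loss to fixed cost, €270.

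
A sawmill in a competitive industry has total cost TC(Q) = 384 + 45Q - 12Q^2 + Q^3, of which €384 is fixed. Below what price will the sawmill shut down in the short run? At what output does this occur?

€9 per unit, at Q = 6

The shutdown price is the minimum of AVC. VC = 45Q - 12Q^2 + Q^3, so AVC = 45 - 12Q + Q^2.
dAVC/dQ = -12 + 2Q = 0 gives Q = 6. min AVC = 45 - 12·6 + 6^2 = 9.
So the shutdown price is €9.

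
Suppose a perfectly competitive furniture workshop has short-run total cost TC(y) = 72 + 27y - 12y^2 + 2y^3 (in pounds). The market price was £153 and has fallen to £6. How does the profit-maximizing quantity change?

MC = 27 - 24y + 6y^2; the shutdown threshold is min AVC = £9 (at y = 3).
At P = £153 ≥ min AVC, set P = MC on the rising branch: y = 7.
At P = £6 < min AVC = £9, price no longer covers variable cost at any output, so the firm shuts down: y = 0.

Output falls from 7 to 0 (the firm shuts down)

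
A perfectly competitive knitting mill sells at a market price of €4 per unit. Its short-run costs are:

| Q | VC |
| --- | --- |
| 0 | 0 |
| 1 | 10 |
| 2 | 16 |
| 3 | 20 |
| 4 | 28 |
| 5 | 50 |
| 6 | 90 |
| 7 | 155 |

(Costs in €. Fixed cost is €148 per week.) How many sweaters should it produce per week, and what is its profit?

Q = 0 (shut down); profit = -€148

Profit at each row (π = 4Q − TC): Q=0: -148; Q=1: -154; Q=2: -156; Q=3: -156; Q=4: -160; Q=5: -178; Q=6: -214; Q=7: -275.
Profit is highest at Q = 0. Equivalently, the lowest AVC in the table is 20/3 ≈ €6.67 at Q = 3, and P = €4 falls below it — price never covers variable cost, so the firm shuts down and loses only its fixed cost.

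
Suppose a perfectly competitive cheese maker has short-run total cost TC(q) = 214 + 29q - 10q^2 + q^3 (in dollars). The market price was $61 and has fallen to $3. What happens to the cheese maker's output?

Output falls from 8 to 0 (the firm shuts down)

MC = 29 - 20q + 3q^2; the shutdown threshold is min AVC = $4 (at q = 5).
At P = $61 ≥ min AVC, set P = MC on the rising branch: q = 8.
At P = $3 < min AVC = $4, price no longer covers variable cost at any output, so the firm shuts down: q = 0.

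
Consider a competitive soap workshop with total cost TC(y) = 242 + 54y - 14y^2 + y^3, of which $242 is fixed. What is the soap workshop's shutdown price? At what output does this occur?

The shutdown price is the minimum of AVC. VC = 54y - 14y^2 + y^3, so AVC = 54 - 14y + y^2.
dAVC/dy = -14 + 2y = 0 gives y = 7. min AVC = 54 - 14·7 + 7^2 = 5.
So the shutdown price is $5.

$5 per unit, at y = 7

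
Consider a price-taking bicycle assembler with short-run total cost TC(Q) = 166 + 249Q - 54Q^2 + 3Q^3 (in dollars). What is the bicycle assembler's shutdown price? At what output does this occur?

$6 per unit, at Q = 9

Short-run supply begins at min AVC. From VC = 249Q - 54Q^2 + 3Q^3, AVC = 249 - 54Q + 3Q^2.
dAVC/dQ = -54 + 6Q = 0 gives Q = 9. min AVC = 249 - 54·9 + 3·9^2 = 6.
The firm shuts down for any P below $6.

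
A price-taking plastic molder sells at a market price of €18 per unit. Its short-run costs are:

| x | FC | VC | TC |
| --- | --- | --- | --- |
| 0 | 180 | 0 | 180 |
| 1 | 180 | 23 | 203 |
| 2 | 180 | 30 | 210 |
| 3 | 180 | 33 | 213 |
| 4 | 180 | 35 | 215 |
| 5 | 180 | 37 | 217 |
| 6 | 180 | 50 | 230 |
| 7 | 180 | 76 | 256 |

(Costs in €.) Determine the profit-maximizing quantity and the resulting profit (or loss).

x = 6; profit = -€122

Profit at each row (π = 18x − TC): x=0: -180; x=1: -185; x=2: -174; x=3: -159; x=4: -143; x=5: -127; x=6: -122; x=7: -130.
Profit is maximized at x = 6. AVC there is 50/6 = €8.33 ≤ P, so producing beats shutting down (which would give -€180).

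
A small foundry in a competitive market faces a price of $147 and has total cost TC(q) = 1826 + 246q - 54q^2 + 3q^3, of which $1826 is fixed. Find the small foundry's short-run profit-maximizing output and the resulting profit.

AVC = 246 - 54q + 3q^2; min AVC = $3 at q = 9. Since P = $147 ≥ min AVC, the firm produces.
MC = 246 - 108q + 9q^2. Setting P = MC and taking the root on the rising branch gives q* = 11.
TR = 147·11 = 1617. TC = 1826 + 165 = 1991. Profit = 1617 − 1991 = -$374.
That loss of $374 beats the $1826 the firm would lose by shutting down; producing recovers $1452 of fixed cost.

Profit = -$374 at q = 11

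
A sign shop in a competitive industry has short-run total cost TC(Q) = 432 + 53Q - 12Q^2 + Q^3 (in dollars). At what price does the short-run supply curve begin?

$17 per unit

Short-run supply begins at min AVC. From VC = 53Q - 12Q^2 + Q^3, AVC = 53 - 12Q + Q^2.
At the minimum of AVC, MC = AVC. MC = 53 - 24Q + 3Q^2; setting MC = AVC gives 2Q^2 - 12Q = 0, so Q = 6. min AVC = 17.
The firm shuts down for any P below $17.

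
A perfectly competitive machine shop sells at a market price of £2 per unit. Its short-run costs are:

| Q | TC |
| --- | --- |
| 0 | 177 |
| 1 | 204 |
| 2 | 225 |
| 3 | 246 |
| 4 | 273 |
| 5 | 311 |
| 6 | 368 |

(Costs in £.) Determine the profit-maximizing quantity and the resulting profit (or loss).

Q = 0 (shut down); profit = -£177

Profit at each row (π = 2Q − TC): Q=0: -177; Q=1: -202; Q=2: -221; Q=3: -240; Q=4: -265; Q=5: -301; Q=6: -356.
Profit is highest at Q = 0. Equivalently, the lowest AVC in the table is 69/3 ≈ £23 at Q = 3, and P = £2 falls below it — price never covers variable cost, so the firm shuts down and loses only its fixed cost.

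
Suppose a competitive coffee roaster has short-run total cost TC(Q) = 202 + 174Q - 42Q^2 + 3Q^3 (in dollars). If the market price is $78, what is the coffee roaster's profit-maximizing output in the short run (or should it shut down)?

Produce at Q = 8

Variable cost is VC = 174Q - 42Q^2 + 3Q^3, so AVC = VC/Q = 174 - 42Q + 3Q^2 and MC = dTC/dQ = 174 - 84Q + 9Q^2.
AVC hits its minimum where MC = AVC, at Q = 7, giving min AVC = 174 - 42·7 + 3·7^2 = $27.
Since P = $78 ≥ min AVC = $27, price covers variable cost and the firm should produce.
Set P = MC: 78 = 174 - 84Q + 9Q^2 → 96 - 84Q + 9Q^2 = 0. The roots are Q = 4/3 and Q = 8; the profit-maximizing output is on the rising part of MC, so Q* = 8.
Check: AVC at Q = 8 is $30 ≤ P, so revenue covers variable cost.
Profit = P·Q − TC = 78·8 − 442 = $182.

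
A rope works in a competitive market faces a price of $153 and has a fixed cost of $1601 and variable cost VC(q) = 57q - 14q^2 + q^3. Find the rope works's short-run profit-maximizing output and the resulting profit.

AVC = 57 - 14q + q^2; min AVC = $8 at q = 7. Since P = $153 ≥ min AVC, the firm produces.
MC = 57 - 28q + 3q^2. Setting P = MC and taking the root on the rising branch gives q* = 12.
TR = 153·12 = 1836. TC = 1601 + 396 = 1997. Profit = 1836 − 1997 = -$161.
By producing, the firm covers all variable cost plus $1440 of fixed cost; shutting down would lose the full $1601.

Profit = -$161 at q = 12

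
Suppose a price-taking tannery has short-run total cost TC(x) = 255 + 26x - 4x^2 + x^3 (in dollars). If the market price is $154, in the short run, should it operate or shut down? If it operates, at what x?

From TC, MC = TC'(x) = 26 - 8x + 3x^2 and AVC = VC/x = 26 - 4x + x^2.
AVC is minimized where dAVC/dx = -4 + 2x = 0, at x = 2; min AVC = 26 - 4·2 + 2^2 = $22.
P = $154 exceeds min AVC = $22, so the firm stays open.
P = MC gives -128 - 8x + 3x^2 = 0, with roots -16/3 and 8. Take the larger (rising MC): x* = 8.
Check: AVC at x = 8 is $58 ≤ P, so revenue covers variable cost.
Profit = P·x − TC = 154·8 − 719 = $513.

Produce at x = 8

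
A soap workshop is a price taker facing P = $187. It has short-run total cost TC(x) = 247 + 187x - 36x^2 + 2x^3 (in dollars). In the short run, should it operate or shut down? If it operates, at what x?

Produce at x = 12

Variable cost is VC = 187x - 36x^2 + 2x^3, so AVC = VC/x = 187 - 36x + 2x^2 and MC = dTC/dx = 187 - 72x + 6x^2.
The AVC parabola has its vertex at x = 36/4 = 9, where AVC = 187 - 36·9 + 2·9^2 = $25.
P = $187 exceeds min AVC = $25, so the firm stays open.
Set P = MC: 187 = 187 - 72x + 6x^2 → -72x + 6x^2 = 0. The roots are x = 0 and x = 12; the profit-maximizing output is on the rising part of MC, so x* = 12.
Check: AVC at x = 12 is $43 ≤ P, so revenue covers variable cost.
Profit = P·x − TC = 187·12 − 763 = $1481.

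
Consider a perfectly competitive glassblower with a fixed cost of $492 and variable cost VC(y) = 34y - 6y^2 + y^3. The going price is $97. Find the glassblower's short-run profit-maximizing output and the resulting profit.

Profit = -$100 at y = 7

AVC = 34 - 6y + y^2; min AVC = $25 at y = 3. Since P = $97 ≥ min AVC, the firm produces.
MC = 34 - 12y + 3y^2. Setting P = MC and taking the root on the rising branch gives y* = 7.
TR = 97·7 = 679. TC = 492 + 287 = 779. Profit = 679 − 779 = -$100.
Shutting down would mean losing the fixed cost of $492, so operating at a loss of $100 is better by $392.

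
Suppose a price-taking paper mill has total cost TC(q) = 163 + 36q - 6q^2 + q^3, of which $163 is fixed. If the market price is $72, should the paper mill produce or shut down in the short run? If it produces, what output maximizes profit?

From TC, MC = TC'(q) = 36 - 12q + 3q^2 and AVC = VC/q = 36 - 6q + q^2.
AVC is minimized where dAVC/dq = -6 + 2q = 0, at q = 3; min AVC = 36 - 6·3 + 3^2 = $27.
P = $72 exceeds min AVC = $27, so the firm stays open.
Solving P = MC: -36 - 12q + 3q^2 = 0 ⇒ q = -2 or 6. On the upward-sloping branch, q* = 6.
Check: AVC at q = 6 is $36 ≤ P, so revenue covers variable cost.
Profit = P·q − TC = 72·6 − 379 = $53.

Produce at q = 6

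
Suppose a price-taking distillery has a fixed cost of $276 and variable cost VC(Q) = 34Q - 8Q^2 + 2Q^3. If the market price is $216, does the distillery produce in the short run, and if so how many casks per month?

From TC, MC = TC'(Q) = 34 - 16Q + 6Q^2 and AVC = VC/Q = 34 - 8Q + 2Q^2.
AVC hits its minimum where MC = AVC, at Q = 2, giving min AVC = 34 - 8·2 + 2·2^2 = $26.
Since P = $216 ≥ min AVC = $26, price covers variable cost and the firm should produce.
P = MC gives -182 - 16Q + 6Q^2 = 0, with roots -13/3 and 7. Take the larger (rising MC): Q* = 7.
Check: AVC at Q = 7 is $76 ≤ P, so revenue covers variable cost.
Profit = P·Q − TC = 216·7 − 808 = $704.

Produce at Q = 7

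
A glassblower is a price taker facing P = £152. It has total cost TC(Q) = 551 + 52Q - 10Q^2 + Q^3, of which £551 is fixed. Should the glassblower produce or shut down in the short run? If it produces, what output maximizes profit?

Produce at Q = 10

Variable cost is VC = 52Q - 10Q^2 + Q^3, so AVC = VC/Q = 52 - 10Q + Q^2 and MC = dTC/dQ = 52 - 20Q + 3Q^2.
AVC hits its minimum where MC = AVC, at Q = 5, giving min AVC = 52 - 10·5 + 5^2 = £27.
Because £152 ≥ £27, revenue can cover variable cost; the firm operates.
Solving P = MC: -100 - 20Q + 3Q^2 = 0 ⇒ Q = -10/3 or 10. On the upward-sloping branch, Q* = 10.
Check: AVC at Q = 10 is £52 ≤ P, so revenue covers variable cost.
Profit = P·Q − TC = 152·10 − 1071 = £449.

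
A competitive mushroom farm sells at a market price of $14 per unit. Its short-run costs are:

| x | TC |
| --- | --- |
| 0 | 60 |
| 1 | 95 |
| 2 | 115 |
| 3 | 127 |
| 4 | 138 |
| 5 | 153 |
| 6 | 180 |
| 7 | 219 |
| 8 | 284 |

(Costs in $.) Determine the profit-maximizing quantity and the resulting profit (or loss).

Compute π = P·x − TC at each output: x=0: -60; x=1: -81; x=2: -87; x=3: -85; x=4: -82; x=5: -83; x=6: -96; x=7: -121; x=8: -172.
Profit is highest at x = 0. Equivalently, the lowest AVC in the table is 93/5 ≈ $18.60 at x = 5, and P = $14 falls below it — price never covers variable cost, so the firm shuts down and loses only its fixed cost.

x = 0 (shut down); profit = -$60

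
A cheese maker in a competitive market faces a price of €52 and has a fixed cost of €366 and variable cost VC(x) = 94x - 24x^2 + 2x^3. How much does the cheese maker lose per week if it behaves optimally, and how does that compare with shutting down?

Profit = -€170 at x = 7

AVC = 94 - 24x + 2x^2; min AVC = €22 at x = 6. Since P = €52 ≥ min AVC, the firm produces.
With MC = 94 - 48x + 6x^2, P = MC on the upward-sloping part at x* = 7.
TR = 52·7 = 364. TC = 366 + 168 = 534. Profit = 364 − 534 = -€170.
By producing, the firm covers all variable cost plus €196 of fixed cost; shutting down would lose the full €366.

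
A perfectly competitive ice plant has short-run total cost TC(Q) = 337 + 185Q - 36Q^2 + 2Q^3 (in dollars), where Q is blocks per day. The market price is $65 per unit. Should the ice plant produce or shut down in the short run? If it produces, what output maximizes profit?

Produce at Q = 10

Strip out fixed cost: VC = 185Q - 36Q^2 + 2Q^3. Then AVC = 185 - 36Q + 2Q^2 and MC = 185 - 72Q + 6Q^2.
AVC is minimized where dAVC/dQ = -36 + 4Q = 0, at Q = 9; min AVC = 185 - 36·9 + 2·9^2 = $23.
Since P = $65 ≥ min AVC = $23, price covers variable cost and the firm should produce.
P = MC gives 120 - 72Q + 6Q^2 = 0, with roots 2 and 10. Take the larger (rising MC): Q* = 10.
Check: AVC at Q = 10 is $25 ≤ P, so revenue covers variable cost.
Profit = P·Q − TC = 65·10 − 587 = $63.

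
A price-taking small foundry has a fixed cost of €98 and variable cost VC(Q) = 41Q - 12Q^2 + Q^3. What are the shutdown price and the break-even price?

Shutdown price = min AVC. AVC = 41 - 12Q + Q^2, with vertex at Q = 6 and minimum €5.
ATC = 98/Q + 41 - 12Q + Q^2. Setting dATC/dQ = −98/Q^2 − 12 + 2Q = 0 gives Q = 7 (since 2·7^3 − 12·7^2 = 98).
min ATC = 98/7 + 41 − 12·7 + 7^2 = €20. That is the break-even price.
Between these two prices the firm operates at a loss; above €20 it earns a profit.

Shutdown price = €5; break-even price = €20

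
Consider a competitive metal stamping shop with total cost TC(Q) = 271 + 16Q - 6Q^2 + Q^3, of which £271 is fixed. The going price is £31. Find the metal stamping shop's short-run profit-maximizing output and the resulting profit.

AVC = 16 - 6Q + Q^2; min AVC = £7 at Q = 3. Since P = £31 ≥ min AVC, the firm produces.
With MC = 16 - 12Q + 3Q^2, P = MC on the upward-sloping part at Q* = 5.
TR = 31·5 = 155. TC = 271 + 55 = 326. Profit = 155 − 326 = -£171.
By producing, the firm covers all variable cost plus £100 of fixed cost; shutting down would lose the full £271.

Profit = -£171 at Q = 5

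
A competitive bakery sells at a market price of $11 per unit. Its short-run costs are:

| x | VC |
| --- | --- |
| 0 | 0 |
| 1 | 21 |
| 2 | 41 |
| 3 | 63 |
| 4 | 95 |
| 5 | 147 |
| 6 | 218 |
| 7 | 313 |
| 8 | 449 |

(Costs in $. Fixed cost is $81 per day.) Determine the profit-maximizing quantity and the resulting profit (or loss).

Compute π = P·x − TC at each output: x=0: -81; x=1: -91; x=2: -100; x=3: -111; x=4: -132; x=5: -173; x=6: -233; x=7: -317; x=8: -442.
Profit is highest at x = 0. Equivalently, the lowest AVC in the table is 41/2 ≈ $20.50 at x = 2, and P = $11 falls below it — price never covers variable cost, so the firm shuts down and loses only its fixed cost.

x = 0 (shut down); profit = -$81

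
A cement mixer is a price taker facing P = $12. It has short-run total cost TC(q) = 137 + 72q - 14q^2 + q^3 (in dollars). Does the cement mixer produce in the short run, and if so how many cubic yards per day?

Shut down

From TC, MC = TC'(q) = 72 - 28q + 3q^2 and AVC = VC/q = 72 - 14q + q^2.
AVC is minimized where dAVC/dq = -14 + 2q = 0, at q = 7; min AVC = 72 - 14·7 + 7^2 = $23.
P = $12 lies below min AVC = $23; no output level covers variable cost.
Shutting down limits the loss to fixed cost, $137.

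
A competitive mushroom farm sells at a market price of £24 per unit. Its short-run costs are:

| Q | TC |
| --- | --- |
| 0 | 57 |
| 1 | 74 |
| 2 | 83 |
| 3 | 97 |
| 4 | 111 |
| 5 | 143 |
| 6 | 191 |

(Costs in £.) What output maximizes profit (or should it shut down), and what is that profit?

Q = 4; profit = -£15

Tabulate TR − TC: Q=0: -57; Q=1: -50; Q=2: -35; Q=3: -25; Q=4: -15; Q=5: -23; Q=6: -47.
Profit is maximized at Q = 4. AVC there is 54/4 = £13.50 ≤ P, so producing beats shutting down (which would give -£57).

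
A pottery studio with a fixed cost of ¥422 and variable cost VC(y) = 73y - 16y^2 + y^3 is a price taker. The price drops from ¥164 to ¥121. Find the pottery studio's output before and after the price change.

AVC = 73 - 16y + y^2, minimized at y = 8 where min AVC = ¥9. MC = 73 - 32y + 3y^2.
At P = ¥164 ≥ min AVC, set P = MC on the rising branch: y = 13.
At P = ¥121 ≥ min AVC, set P = MC: y = 12. The firm stays open but cuts output.

Output falls from 13 to 12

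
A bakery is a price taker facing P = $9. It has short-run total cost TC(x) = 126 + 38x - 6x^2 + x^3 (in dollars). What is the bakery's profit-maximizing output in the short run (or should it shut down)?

Shut down

Variable cost is VC = 38x - 6x^2 + x^3, so AVC = VC/x = 38 - 6x + x^2 and MC = dTC/dx = 38 - 12x + 3x^2.
The AVC parabola has its vertex at x = 6/2 = 3, where AVC = 38 - 6·3 + 3^2 = $29.
P = $9 lies below min AVC = $29; no output level covers variable cost.
Best response: produce nothing and absorb the $126 fixed cost.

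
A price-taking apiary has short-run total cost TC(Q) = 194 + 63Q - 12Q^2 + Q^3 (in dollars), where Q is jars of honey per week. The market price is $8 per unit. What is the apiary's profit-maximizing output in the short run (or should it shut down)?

Strip out fixed cost: VC = 63Q - 12Q^2 + Q^3. Then AVC = 63 - 12Q + Q^2 and MC = 63 - 24Q + 3Q^2.
AVC hits its minimum where MC = AVC, at Q = 6, giving min AVC = 63 - 12·6 + 6^2 = $27.
With P < min AVC ($8 < $27), every unit sold adds to the loss.
The firm minimizes its loss by shutting down and losing only its fixed cost of $194.

Shut down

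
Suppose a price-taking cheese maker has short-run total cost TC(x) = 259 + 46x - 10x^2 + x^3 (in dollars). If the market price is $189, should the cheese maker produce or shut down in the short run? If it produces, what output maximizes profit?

Variable cost is VC = 46x - 10x^2 + x^3, so AVC = VC/x = 46 - 10x + x^2 and MC = dTC/dx = 46 - 20x + 3x^2.
The AVC parabola has its vertex at x = 10/2 = 5, where AVC = 46 - 10·5 + 5^2 = $21.
Since P = $189 ≥ min AVC = $21, price covers variable cost and the firm should produce.
P = MC gives -143 - 20x + 3x^2 = 0, with roots -13/3 and 11. Take the larger (rising MC): x* = 11.
Check: AVC at x = 11 is $57 ≤ P, so revenue covers variable cost.
Profit = P·x − TC = 189·11 − 886 = $1193.

Produce at x = 11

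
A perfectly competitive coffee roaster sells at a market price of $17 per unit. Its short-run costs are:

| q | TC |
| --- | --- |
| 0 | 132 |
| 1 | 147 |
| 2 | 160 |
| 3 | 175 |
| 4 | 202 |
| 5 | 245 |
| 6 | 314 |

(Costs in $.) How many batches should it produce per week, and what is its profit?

Compute π = P·q − TC at each output: q=0: -132; q=1: -130; q=2: -126; q=3: -124; q=4: -134; q=5: -160; q=6: -212.
Profit is maximized at q = 3. AVC there is 43/3 = $14.33 ≤ P, so producing beats shutting down (which would give -$132).

q = 3; profit = -$124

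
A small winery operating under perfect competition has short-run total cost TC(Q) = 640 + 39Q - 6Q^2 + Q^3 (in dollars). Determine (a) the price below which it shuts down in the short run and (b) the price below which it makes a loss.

Shutdown price = $30; break-even price = $135

Shutdown price = min AVC. AVC = 39 - 6Q + Q^2, with vertex at Q = 3 and minimum $30.
ATC = 640/Q + 39 - 6Q + Q^2. Setting dATC/dQ = −640/Q^2 − 6 + 2Q = 0 gives Q = 8 (since 2·8^3 − 6·8^2 = 640).
min ATC = 640/8 + 39 − 6·8 + 8^2 = $135. That is the break-even price.
For $30 ≤ P < $135 the firm produces at a loss; below $30 it shuts down.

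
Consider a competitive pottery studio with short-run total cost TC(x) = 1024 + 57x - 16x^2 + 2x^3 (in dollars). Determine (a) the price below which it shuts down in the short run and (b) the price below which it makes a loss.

Shutdown price = $25; break-even price = $185

Shutdown price = min AVC. AVC = 57 - 16x + 2x^2, with vertex at x = 4 and minimum $25.
ATC = 1024/x + 57 - 16x + 2x^2. Setting dATC/dx = −1024/x^2 − 16 + 4x = 0 gives x = 8 (since 4·8^3 − 16·8^2 = 1024).
min ATC = 1024/8 + 57 − 16·8 + 2·8^2 = $185. That is the break-even price.
For $25 ≤ P < $185 the firm produces at a loss; below $25 it shuts down.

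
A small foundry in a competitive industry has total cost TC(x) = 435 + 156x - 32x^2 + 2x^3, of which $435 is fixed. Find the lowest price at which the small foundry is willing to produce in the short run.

$28 per unit

Short-run supply begins at min AVC. From VC = 156x - 32x^2 + 2x^3, AVC = 156 - 32x + 2x^2.
dAVC/dx = -32 + 4x = 0 gives x = 8. min AVC = 156 - 32·8 + 2·8^2 = 28.
The firm shuts down for any P below $28.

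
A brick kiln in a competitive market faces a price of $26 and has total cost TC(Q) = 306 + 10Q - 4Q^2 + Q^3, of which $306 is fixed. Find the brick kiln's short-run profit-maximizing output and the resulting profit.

AVC = 10 - 4Q + Q^2; min AVC = $6 at Q = 2. Since P = $26 ≥ min AVC, the firm produces.
MC = 10 - 8Q + 3Q^2. Setting P = MC and taking the root on the rising branch gives Q* = 4.
TR = 26·4 = 104. TC = 306 + 40 = 346. Profit = 104 − 346 = -$242.
Shutting down would mean losing the fixed cost of $306, so operating at a loss of $242 is better by $64.

Profit = -$242 at Q = 4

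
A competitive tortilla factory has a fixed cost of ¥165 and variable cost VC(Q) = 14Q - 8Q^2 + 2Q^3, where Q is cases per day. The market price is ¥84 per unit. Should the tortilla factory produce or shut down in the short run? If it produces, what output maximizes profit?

Variable cost is VC = 14Q - 8Q^2 + 2Q^3, so AVC = VC/Q = 14 - 8Q + 2Q^2 and MC = dTC/dQ = 14 - 16Q + 6Q^2.
AVC hits its minimum where MC = AVC, at Q = 2, giving min AVC = 14 - 8·2 + 2·2^2 = ¥6.
Since P = ¥84 ≥ min AVC = ¥6, price covers variable cost and the firm should produce.
P = MC gives -70 - 16Q + 6Q^2 = 0, with roots -7/3 and 5. Take the larger (rising MC): Q* = 5.
Check: AVC at Q = 5 is ¥24 ≤ P, so revenue covers variable cost.
Profit = P·Q − TC = 84·5 − 285 = ¥135.

Produce at Q = 5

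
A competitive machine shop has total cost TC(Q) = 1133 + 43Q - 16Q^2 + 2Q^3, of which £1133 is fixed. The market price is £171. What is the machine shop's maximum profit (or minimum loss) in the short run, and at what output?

Profit = -£109 at Q = 8

AVC = 43 - 16Q + 2Q^2; min AVC = £11 at Q = 4. Since P = £171 ≥ min AVC, the firm produces.
MC = 43 - 32Q + 6Q^2. Setting P = MC and taking the root on the rising branch gives Q* = 8.
TR = 171·8 = 1368. TC = 1133 + 344 = 1477. Profit = 1368 − 1477 = -£109.
By producing, the firm covers all variable cost plus £1024 of fixed cost; shutting down would lose the full £1133.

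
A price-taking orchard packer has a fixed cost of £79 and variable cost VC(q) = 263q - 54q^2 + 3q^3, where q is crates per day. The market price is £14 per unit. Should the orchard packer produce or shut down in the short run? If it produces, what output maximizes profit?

From TC, MC = TC'(q) = 263 - 108q + 9q^2 and AVC = VC/q = 263 - 54q + 3q^2.
AVC hits its minimum where MC = AVC, at q = 9, giving min AVC = 263 - 54·9 + 3·9^2 = £20.
P = £14 lies below min AVC = £20; no output level covers variable cost.
Shutting down limits the loss to fixed cost, £79.

Shut down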